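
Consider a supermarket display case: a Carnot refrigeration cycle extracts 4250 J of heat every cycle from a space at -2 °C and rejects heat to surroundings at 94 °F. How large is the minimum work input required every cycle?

W_in ≈ 571 J

T_H = 94 °F → (94 − 32) × 5/9 = 34.44 °C = 307.59 K.
T_C = -2 °C → -2 + 273.15 = 271.15 K.
The reversible coefficient of performance is COP_R = T_C/(T_H − T_C) = 271.15/36.44 = 7.4401.
W = Q_C/COP_R = 4250/7.4401 = 571 J.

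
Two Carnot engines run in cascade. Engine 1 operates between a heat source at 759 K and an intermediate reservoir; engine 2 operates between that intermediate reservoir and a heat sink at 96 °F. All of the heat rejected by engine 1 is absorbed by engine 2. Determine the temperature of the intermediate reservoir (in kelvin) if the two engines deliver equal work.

T_m ≈ 534 K

T_C = 96 °F → (96 − 32) × 5/9 = 35.56 °C = 308.71 K.
For reversible stages Q_m = Q_H·(T_m/T_H). Setting W₁ = Q_H(1 − T_m/T_H) equal to W₂ = Q_m(1 − T_C/T_m) = Q_H·(T_m − T_C)/T_H gives T_H − T_m = T_m − T_C, so T_m = (T_H + T_C)/2 = (759.00 + 308.71)/2 = 534 K.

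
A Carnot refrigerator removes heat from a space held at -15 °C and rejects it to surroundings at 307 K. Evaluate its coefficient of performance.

T_C = -15 °C → -15 + 273.15 = 258.15 K.
The reversible coefficient of performance is COP_R = T_C/(T_H − T_C) = 258.15/(307.00 − 258.15) = 5.28.

COP_R ≈ 5.28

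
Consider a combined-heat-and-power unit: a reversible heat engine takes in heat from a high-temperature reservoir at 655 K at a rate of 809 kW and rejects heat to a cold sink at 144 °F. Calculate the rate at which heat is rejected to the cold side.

Q̇_C ≈ 414.2 kW

T_C = 144 °F → (144 − 32) × 5/9 = 62.22 °C = 335.37 K.
The Carnot efficiency is η = 1 − T_C/T_H = 1 − 335.37/655.00 = 0.4880.
For a reversible cycle Q_C/Q_H = T_C/T_H, so Q_C = 809 × 335.37/655.00 = 414.2 kW.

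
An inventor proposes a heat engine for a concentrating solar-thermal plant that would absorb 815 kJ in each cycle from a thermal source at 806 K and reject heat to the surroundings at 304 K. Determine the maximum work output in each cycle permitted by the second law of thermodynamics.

W_max ≈ 508 kJ

No engine can exceed the Carnot limit: η_max = 1 − T_C/T_H = 1 − 304.00/806.00 = 0.6228.
W_max = η_max · Q_H = 0.6228 × 815 = 508 kJ.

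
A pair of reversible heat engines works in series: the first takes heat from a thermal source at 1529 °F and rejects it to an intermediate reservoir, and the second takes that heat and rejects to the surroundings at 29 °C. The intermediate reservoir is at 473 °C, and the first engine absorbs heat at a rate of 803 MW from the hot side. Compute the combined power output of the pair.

Ẇ_total ≈ 583 MW

T_H = 1529 °F → (1529 − 32) × 5/9 = 831.67 °C = 1104.82 K.
T_C = 29 °C → 29 + 273.15 = 302.15 K.
Two reversible stages in series are equivalent to a single Carnot engine between T_H and T_C, so η_total = 1 − T_C/T_H = 1 − 302.15/1104.82 = 0.7265.
W_total = η_total · Q_H = 0.7265 × 803 = 583 MW.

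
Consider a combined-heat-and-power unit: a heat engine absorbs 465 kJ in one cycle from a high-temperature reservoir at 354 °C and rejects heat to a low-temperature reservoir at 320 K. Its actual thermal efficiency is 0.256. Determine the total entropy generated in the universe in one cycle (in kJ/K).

ΔS_univ ≈ 0.340 kJ/K

T_H = 354 °C → 354 + 273.15 = 627.15 K.
W = η·Q_H = 0.256 × 465 = 119.0 kJ, so Q_C = Q_H − W = 346.0 kJ.
Reservoir entropy changes: ΔS_H = −Q_H/T_H = −465/627.15 = -0.7414 kJ/K and ΔS_C = +Q_C/T_C = 346.0/320.00 = 1.081 kJ/K.
ΔS_univ = −Q_H/T_H + Q_C/T_C = 0.340 kJ/K (> 0, since η = 0.256 < η_Carnot = 0.490).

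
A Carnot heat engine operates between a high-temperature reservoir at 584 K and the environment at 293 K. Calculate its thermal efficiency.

The Carnot efficiency is η = 1 − T_C/T_H = 1 − 293.00/584.00 = 0.4983.

η ≈ 0.4983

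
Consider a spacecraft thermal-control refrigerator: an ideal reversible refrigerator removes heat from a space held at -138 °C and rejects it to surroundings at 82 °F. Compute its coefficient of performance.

T_H = 82 °F → (82 − 32) × 5/9 = 27.78 °C = 300.93 K.
T_C = -138 °C → -138 + 273.15 = 135.15 K.
COP_R = T_C/(T_H − T_C) = 135.15/(300.93 − 135.15) = 0.815.

COP_R ≈ 0.815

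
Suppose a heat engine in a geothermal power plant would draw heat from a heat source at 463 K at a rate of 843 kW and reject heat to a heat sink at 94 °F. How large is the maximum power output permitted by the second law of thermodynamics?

T_C = 94 °F → (94 − 32) × 5/9 = 34.44 °C = 307.59 K.
By the Carnot theorem, η_max = 1 − T_C/T_H = 1 − 307.59/463.00 = 0.3356.
W_max = η_max · Q_H = 0.3356 × 843 = 283.0 kW.

Ẇ_max ≈ 283.0 kW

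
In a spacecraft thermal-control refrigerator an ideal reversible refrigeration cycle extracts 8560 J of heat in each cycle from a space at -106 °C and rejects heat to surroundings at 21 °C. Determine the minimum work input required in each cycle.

T_H = 21 °C → 21 + 273.15 = 294.15 K.
T_C = -106 °C → -106 + 273.15 = 167.15 K.
For a reversible refrigerator, COP_R = T_C/(T_H − T_C) = 167.15/127.00 = 1.3161.
W = Q_C/COP_R = 8560/1.3161 = 6500 J.

W_in ≈ 6500 J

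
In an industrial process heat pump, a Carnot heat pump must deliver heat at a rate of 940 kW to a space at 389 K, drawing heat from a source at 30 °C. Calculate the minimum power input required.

Ẇ_in ≈ 207 kW

T_C = 30 °C → 30 + 273.15 = 303.15 K.
The Carnot heat-pump COP is COP_HP = T_H/(T_H − T_C) = 389.00/85.85 = 4.5312.
W = Q_H/COP_HP = 940/4.5312 = 207 kW.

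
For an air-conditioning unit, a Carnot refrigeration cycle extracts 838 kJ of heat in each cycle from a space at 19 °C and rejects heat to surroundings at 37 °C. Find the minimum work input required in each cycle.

T_H = 37 °C → 37 + 273.15 = 310.15 K.
T_C = 19 °C → 19 + 273.15 = 292.15 K.
Carnot COP: COP_R = T_C/(T_H − T_C) = 292.15/18.00 = 16.2306.
W = Q_C/COP_R = 838/16.2306 = 51.6 kJ.

W_in ≈ 51.6 kJ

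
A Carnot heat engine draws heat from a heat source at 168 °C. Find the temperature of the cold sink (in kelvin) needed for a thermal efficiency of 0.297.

T_C ≈ 310.1 K

T_H = 168 °C → 168 + 273.15 = 441.15 K.
From η = 1 − T_C/T_H, T_C = T_H·(1 − η) = 441.15 × (1 − 0.297) = 310.1 K.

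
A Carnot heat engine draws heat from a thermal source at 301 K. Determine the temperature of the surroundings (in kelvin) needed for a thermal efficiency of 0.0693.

T_C ≈ 280 K

From η = 1 − T_C/T_H, T_C = T_H·(1 − η) = 301.00 × (1 − 0.0693) = 280 K.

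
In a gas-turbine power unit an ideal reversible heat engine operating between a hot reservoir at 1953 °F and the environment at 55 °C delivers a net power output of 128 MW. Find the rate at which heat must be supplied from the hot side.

T_H = 1953 °F → (1953 − 32) × 5/9 = 1067.22 °C = 1340.37 K.
T_C = 55 °C → 55 + 273.15 = 328.15 K.
Since the cycle is reversible, η = 1 − T_C/T_H = 1 − 328.15/1340.37 = 0.7552.
Q_H = W/η = 128/0.7552 = 169 MW.

Q̇_H ≈ 169 MW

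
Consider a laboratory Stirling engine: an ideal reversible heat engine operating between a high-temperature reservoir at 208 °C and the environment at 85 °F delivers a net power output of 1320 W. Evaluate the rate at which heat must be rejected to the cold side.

T_H = 208 °C → 208 + 273.15 = 481.15 K.
T_C = 85 °F → (85 − 32) × 5/9 = 29.44 °C = 302.59 K.
Carnot efficiency: η = 1 − T_C/T_H = 1 − 302.59/481.15 = 0.3711.
Since Q_C/Q_H = T_C/T_H and Q_H = W/η, Q_C = W·T_C/(T_H − T_C) = 1320 × 302.59/178.56 = 2240 W.

Q̇_C ≈ 2240 W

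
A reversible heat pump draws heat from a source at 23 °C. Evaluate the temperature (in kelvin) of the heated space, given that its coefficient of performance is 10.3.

T_C = 23 °C → 23 + 273.15 = 296.15 K.
COP_HP = T_H/(T_H − T_C) ⇒ T_H = T_C·COP_HP/(COP_HP − 1) = 296.15 × 10.3/(10.3 − 1) = 328 K.

T_H ≈ 328 K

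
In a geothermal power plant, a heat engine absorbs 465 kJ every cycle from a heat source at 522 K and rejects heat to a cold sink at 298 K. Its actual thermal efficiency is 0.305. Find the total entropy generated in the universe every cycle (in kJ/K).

W = η·Q_H = 0.305 × 465 = 141.8 kJ, so Q_C = Q_H − W = 323.2 kJ.
Entropy balance on the reservoirs: −Q_H/T_H = -0.8908 kJ/K, +Q_C/T_C = 1.084 kJ/K.
ΔS_univ = −Q_H/T_H + Q_C/T_C = 0.194 kJ/K (> 0, since η = 0.305 < η_Carnot = 0.429).

ΔS_univ ≈ 0.194 kJ/K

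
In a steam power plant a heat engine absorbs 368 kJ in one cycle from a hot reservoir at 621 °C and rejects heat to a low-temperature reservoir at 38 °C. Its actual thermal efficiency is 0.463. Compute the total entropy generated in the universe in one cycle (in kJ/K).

T_H = 621 °C → 621 + 273.15 = 894.15 K.
T_C = 38 °C → 38 + 273.15 = 311.15 K.
W = η·Q_H = 0.463 × 368 = 170.4 kJ, so Q_C = Q_H − W = 197.6 kJ.
Entropy balance on the reservoirs: −Q_H/T_H = -0.4116 kJ/K, +Q_C/T_C = 0.6351 kJ/K.
ΔS_univ = −Q_H/T_H + Q_C/T_C = 0.224 kJ/K (> 0, since η = 0.463 < η_Carnot = 0.652).

ΔS_univ ≈ 0.224 kJ/K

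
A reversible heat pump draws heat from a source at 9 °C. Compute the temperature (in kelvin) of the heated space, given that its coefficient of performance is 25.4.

T_H ≈ 293.7 K

T_C = 9 °C → 9 + 273.15 = 282.15 K.
COP_HP = T_H/(T_H − T_C) ⇒ T_H = T_C·COP_HP/(COP_HP − 1) = 282.15 × 25.4/(25.4 − 1) = 293.7 K.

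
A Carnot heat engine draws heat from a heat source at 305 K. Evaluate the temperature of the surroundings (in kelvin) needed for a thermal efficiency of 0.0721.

T_C ≈ 283 K

From η = 1 − T_C/T_H, T_C = T_H·(1 − η) = 305.00 × (1 − 0.0721) = 283 K.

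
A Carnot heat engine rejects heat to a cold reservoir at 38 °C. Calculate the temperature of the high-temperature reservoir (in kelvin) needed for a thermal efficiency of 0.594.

T_H ≈ 766 K

T_C = 38 °C → 38 + 273.15 = 311.15 K.
From η = 1 − T_C/T_H, solving for T_H gives T_H = T_C/(1 − η) = 311.15/(1 − 0.594) = 766 K.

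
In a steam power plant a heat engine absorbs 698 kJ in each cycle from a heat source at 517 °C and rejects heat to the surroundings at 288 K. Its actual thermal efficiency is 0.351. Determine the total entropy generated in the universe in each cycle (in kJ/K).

T_H = 517 °C → 517 + 273.15 = 790.15 K.
W = η·Q_H = 0.351 × 698 = 245.0 kJ, so Q_C = Q_H − W = 453.0 kJ.
Entropy balance on the reservoirs: −Q_H/T_H = -0.8834 kJ/K, +Q_C/T_C = 1.573 kJ/K.
ΔS_univ = −Q_H/T_H + Q_C/T_C = 0.690 kJ/K (> 0, since η = 0.351 < η_Carnot = 0.636).

ΔS_univ ≈ 0.690 kJ/K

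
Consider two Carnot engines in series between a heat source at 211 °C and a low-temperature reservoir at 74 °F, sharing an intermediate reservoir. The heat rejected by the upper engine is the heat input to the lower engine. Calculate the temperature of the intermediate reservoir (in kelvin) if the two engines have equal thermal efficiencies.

T_m ≈ 379 K

T_H = 211 °C → 211 + 273.15 = 484.15 K.
T_C = 74 °F → (74 − 32) × 5/9 = 23.33 °C = 296.48 K.
Equal efficiencies require 1 − T_m/T_H = 1 − T_C/T_m, i.e. T_m/T_H = T_C/T_m, so T_m = √(T_H·T_C) = √(484.15 × 296.48) = 379 K.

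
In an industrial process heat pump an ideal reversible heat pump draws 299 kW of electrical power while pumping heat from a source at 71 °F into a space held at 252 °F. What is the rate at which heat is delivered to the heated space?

Q̇_H ≈ 1180 kW

T_H = 252 °F → (252 − 32) × 5/9 = 122.22 °C = 395.37 K.
T_C = 71 °F → (71 − 32) × 5/9 = 21.67 °C = 294.82 K.
For a reversible heat pump, COP_HP = T_H/(T_H − T_C) = 395.37/100.56 = 3.9319.
Q_H = COP_HP · W = 3.9319 × 299 = 1180 kW.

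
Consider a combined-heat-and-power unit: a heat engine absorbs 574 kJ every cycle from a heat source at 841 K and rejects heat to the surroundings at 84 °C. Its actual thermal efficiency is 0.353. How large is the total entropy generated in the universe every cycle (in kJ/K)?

T_C = 84 °C → 84 + 273.15 = 357.15 K.
W = η·Q_H = 0.353 × 574 = 202.6 kJ, so Q_C = Q_H − W = 371.4 kJ.
Entropy balance on the reservoirs: −Q_H/T_H = -0.6825 kJ/K, +Q_C/T_C = 1.040 kJ/K.
ΔS_univ = −Q_H/T_H + Q_C/T_C = 0.357 kJ/K (> 0, since η = 0.353 < η_Carnot = 0.575).

ΔS_univ ≈ 0.357 kJ/K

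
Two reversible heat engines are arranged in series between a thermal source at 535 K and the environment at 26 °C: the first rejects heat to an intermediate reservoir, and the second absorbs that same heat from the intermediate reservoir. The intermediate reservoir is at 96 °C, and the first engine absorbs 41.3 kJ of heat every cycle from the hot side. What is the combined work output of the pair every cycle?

W_total ≈ 18.2 kJ

T_C = 26 °C → 26 + 273.15 = 299.15 K.
Two reversible stages in series are equivalent to a single Carnot engine between T_H and T_C, so η_total = 1 − T_C/T_H = 1 − 299.15/535.00 = 0.4408.
W_total = η_total · Q_H = 0.4408 × 41.3 = 18.2 kJ.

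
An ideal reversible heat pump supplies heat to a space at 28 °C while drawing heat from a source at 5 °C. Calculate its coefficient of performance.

COP_HP ≈ 13.1

T_H = 28 °C → 28 + 273.15 = 301.15 K.
T_C = 5 °C → 5 + 273.15 = 278.15 K.
For a reversible heat pump, COP_HP = T_H/(T_H − T_C) = 301.15/(301.15 − 278.15) = 13.1.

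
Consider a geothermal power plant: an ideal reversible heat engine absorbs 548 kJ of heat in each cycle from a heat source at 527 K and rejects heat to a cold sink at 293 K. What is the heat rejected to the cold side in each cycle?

Q_C ≈ 305 kJ

η_rev = 1 − T_C/T_H = 1 − 293.00/527.00 = 0.4440.
For a reversible cycle Q_C/Q_H = T_C/T_H, so Q_C = 548 × 293.00/527.00 = 305 kJ.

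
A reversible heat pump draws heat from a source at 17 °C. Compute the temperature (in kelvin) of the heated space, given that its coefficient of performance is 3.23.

T_C = 17 °C → 17 + 273.15 = 290.15 K.
COP_HP = T_H/(T_H − T_C) ⇒ T_H = T_C·COP_HP/(COP_HP − 1) = 290.15 × 3.23/(3.23 − 1) = 420.3 K.

T_H ≈ 420.3 K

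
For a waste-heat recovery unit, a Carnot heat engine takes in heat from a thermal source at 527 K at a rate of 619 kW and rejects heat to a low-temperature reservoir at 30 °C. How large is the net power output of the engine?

T_C = 30 °C → 30 + 273.15 = 303.15 K.
The Carnot efficiency is η = 1 − T_C/T_H = 1 − 303.15/527.00 = 0.4248.
W = η·Q_H = 0.4248 × 619 = 262.9 kW.

Ẇ ≈ 262.9 kW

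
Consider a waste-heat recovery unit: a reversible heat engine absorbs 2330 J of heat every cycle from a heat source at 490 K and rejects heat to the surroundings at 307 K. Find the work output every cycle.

W ≈ 870 J

The Carnot efficiency is η = 1 − T_C/T_H = 1 − 307.00/490.00 = 0.3735.
W = η·Q_H = 0.3735 × 2330 = 870 J.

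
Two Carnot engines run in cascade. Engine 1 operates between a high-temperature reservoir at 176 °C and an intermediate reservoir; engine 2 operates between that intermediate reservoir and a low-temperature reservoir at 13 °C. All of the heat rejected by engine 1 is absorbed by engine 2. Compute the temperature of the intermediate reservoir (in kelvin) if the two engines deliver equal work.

T_H = 176 °C → 176 + 273.15 = 449.15 K.
T_C = 13 °C → 13 + 273.15 = 286.15 K.
For reversible stages Q_m = Q_H·(T_m/T_H). Setting W₁ = Q_H(1 − T_m/T_H) equal to W₂ = Q_m(1 − T_C/T_m) = Q_H·(T_m − T_C)/T_H gives T_H − T_m = T_m − T_C, so T_m = (T_H + T_C)/2 = (449.15 + 286.15)/2 = 368 K.

T_m ≈ 368 K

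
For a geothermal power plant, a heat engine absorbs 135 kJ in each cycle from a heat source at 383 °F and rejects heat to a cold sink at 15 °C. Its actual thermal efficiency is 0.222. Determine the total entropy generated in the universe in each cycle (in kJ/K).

ΔS_univ ≈ 0.0761 kJ/K

T_H = 383 °F → (383 − 32) × 5/9 = 195.00 °C = 468.15 K.
T_C = 15 °C → 15 + 273.15 = 288.15 K.
W = η·Q_H = 0.222 × 135 = 29.97 kJ, so Q_C = Q_H − W = 105.0 kJ.
Entropy balance on the reservoirs: −Q_H/T_H = -0.2884 kJ/K, +Q_C/T_C = 0.3645 kJ/K.
ΔS_univ = −Q_H/T_H + Q_C/T_C = 0.0761 kJ/K (> 0, since η = 0.222 < η_Carnot = 0.384).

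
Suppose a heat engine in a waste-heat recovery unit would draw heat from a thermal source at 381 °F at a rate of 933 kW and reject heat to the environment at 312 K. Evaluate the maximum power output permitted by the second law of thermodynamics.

T_H = 381 °F → (381 − 32) × 5/9 = 193.89 °C = 467.04 K.
The upper bound on efficiency is η_max = 1 − T_C/T_H = 1 − 312.00/467.04 = 0.3320.
W_max = η_max · Q_H = 0.3320 × 933 = 310 kW.

Ẇ_max ≈ 310 kW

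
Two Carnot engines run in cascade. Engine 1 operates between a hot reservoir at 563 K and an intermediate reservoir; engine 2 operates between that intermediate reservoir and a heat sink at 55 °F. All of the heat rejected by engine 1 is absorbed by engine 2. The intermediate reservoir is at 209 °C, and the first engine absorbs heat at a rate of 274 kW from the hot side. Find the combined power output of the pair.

Ẇ_total ≈ 135 kW

T_C = 55 °F → (55 − 32) × 5/9 = 12.78 °C = 285.93 K.
Two reversible stages in series are equivalent to a single Carnot engine between T_H and T_C, so η_total = 1 − T_C/T_H = 1 − 285.93/563.00 = 0.4921.
W_total = η_total · Q_H = 0.4921 × 274 = 135 kW.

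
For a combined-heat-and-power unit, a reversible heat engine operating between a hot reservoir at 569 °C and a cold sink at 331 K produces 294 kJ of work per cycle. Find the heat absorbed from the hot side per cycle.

Q_H ≈ 484 kJ

T_H = 569 °C → 569 + 273.15 = 842.15 K.
The Carnot efficiency is η = 1 − T_C/T_H = 1 − 331.00/842.15 = 0.6070.
Q_H = W/η = 294/0.6070 = 484 kJ.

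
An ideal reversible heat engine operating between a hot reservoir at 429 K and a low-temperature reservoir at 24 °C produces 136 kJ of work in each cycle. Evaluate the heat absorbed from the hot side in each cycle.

Q_H ≈ 443 kJ

T_C = 24 °C → 24 + 273.15 = 297.15 K.
The Carnot efficiency is η = 1 − T_C/T_H = 1 − 297.15/429.00 = 0.3073.
Q_H = W/η = 136/0.3073 = 443 kJ.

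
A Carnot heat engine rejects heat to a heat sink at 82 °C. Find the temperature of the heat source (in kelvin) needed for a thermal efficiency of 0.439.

T_C = 82 °C → 82 + 273.15 = 355.15 K.
From η = 1 − T_C/T_H, solving for T_H gives T_H = T_C/(1 − η) = 355.15/(1 − 0.439) = 633 K.

T_H ≈ 633 K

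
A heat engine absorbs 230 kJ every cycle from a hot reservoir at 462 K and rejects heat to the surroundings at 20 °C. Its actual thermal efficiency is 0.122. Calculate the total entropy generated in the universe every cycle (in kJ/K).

T_C = 20 °C → 20 + 273.15 = 293.15 K.
W = η·Q_H = 0.122 × 230 = 28.06 kJ, so Q_C = Q_H − W = 201.9 kJ.
The hot reservoir loses entropy Q_H/T_H = 230/462.00 = 0.4978 kJ/K; the cold reservoir gains Q_C/T_C = 201.9/293.15 = 0.6889 kJ/K.
ΔS_univ = −Q_H/T_H + Q_C/T_C = 0.1910 kJ/K (> 0, since η = 0.122 < η_Carnot = 0.365).

ΔS_univ ≈ 0.1910 kJ/K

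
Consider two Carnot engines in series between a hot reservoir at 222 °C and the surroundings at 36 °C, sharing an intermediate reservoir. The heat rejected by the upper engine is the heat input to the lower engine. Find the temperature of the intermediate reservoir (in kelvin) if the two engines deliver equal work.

T_H = 222 °C → 222 + 273.15 = 495.15 K.
T_C = 36 °C → 36 + 273.15 = 309.15 K.
For reversible stages Q_m = Q_H·(T_m/T_H). Setting W₁ = Q_H(1 − T_m/T_H) equal to W₂ = Q_m(1 − T_C/T_m) = Q_H·(T_m − T_C)/T_H gives T_H − T_m = T_m − T_C, so T_m = (T_H + T_C)/2 = (495.15 + 309.15)/2 = 402 K.

T_m ≈ 402 K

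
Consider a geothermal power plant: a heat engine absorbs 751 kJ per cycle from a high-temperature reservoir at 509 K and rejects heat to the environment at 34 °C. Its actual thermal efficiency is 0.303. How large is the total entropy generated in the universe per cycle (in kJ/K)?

ΔS_univ ≈ 0.2288 kJ/K

T_C = 34 °C → 34 + 273.15 = 307.15 K.
W = η·Q_H = 0.303 × 751 = 227.6 kJ, so Q_C = Q_H − W = 523.4 kJ.
The hot reservoir loses entropy Q_H/T_H = 751/509.00 = 1.475 kJ/K; the cold reservoir gains Q_C/T_C = 523.4/307.15 = 1.704 kJ/K.
ΔS_univ = −Q_H/T_H + Q_C/T_C = 0.2288 kJ/K (> 0, since η = 0.303 < η_Carnot = 0.397).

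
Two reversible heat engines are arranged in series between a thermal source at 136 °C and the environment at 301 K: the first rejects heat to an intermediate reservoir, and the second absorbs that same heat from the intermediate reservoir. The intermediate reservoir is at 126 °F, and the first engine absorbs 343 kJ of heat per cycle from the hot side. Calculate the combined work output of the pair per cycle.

W_total ≈ 90.66 kJ

T_H = 136 °C → 136 + 273.15 = 409.15 K.
Two reversible stages in series are equivalent to a single Carnot engine between T_H and T_C, so η_total = 1 − T_C/T_H = 1 − 301.00/409.15 = 0.2643.
W_total = η_total · Q_H = 0.2643 × 343 = 90.66 kJ.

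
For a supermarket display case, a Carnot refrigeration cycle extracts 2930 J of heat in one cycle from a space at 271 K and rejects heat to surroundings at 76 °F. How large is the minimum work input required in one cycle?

W_in ≈ 288 J

T_H = 76 °F → (76 − 32) × 5/9 = 24.44 °C = 297.59 K.
The reversible coefficient of performance is COP_R = T_C/(T_H − T_C) = 271.00/26.59 = 10.1901.
W = Q_C/COP_R = 2930/10.1901 = 288 J.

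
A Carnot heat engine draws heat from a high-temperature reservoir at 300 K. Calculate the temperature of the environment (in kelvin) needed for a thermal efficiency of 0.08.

T_C ≈ 276.0 K

From η = 1 − T_C/T_H, T_C = T_H·(1 − η) = 300.00 × (1 − 0.08) = 276.0 K.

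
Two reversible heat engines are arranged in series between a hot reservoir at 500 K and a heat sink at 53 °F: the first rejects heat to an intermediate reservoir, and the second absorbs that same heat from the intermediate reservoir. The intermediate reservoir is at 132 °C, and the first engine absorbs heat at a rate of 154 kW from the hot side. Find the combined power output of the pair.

T_C = 53 °F → (53 − 32) × 5/9 = 11.67 °C = 284.82 K.
Two reversible stages in series are equivalent to a single Carnot engine between T_H and T_C, so η_total = 1 − T_C/T_H = 1 − 284.82/500.00 = 0.4304.
W_total = η_total · Q_H = 0.4304 × 154 = 66.3 kW.

Ẇ_total ≈ 66.3 kW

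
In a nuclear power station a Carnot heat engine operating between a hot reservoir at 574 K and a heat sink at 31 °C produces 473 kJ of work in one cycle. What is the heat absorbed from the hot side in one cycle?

Q_H ≈ 1006 kJ

T_C = 31 °C → 31 + 273.15 = 304.15 K.
For a reversible engine, η = 1 − T_C/T_H = 1 − 304.15/574.00 = 0.4701.
Q_H = W/η = 473/0.4701 = 1006 kJ.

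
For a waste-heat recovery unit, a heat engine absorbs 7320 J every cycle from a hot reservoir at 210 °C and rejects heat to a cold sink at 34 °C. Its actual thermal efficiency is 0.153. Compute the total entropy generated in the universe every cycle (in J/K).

ΔS_univ ≈ 5.035 J/K

T_H = 210 °C → 210 + 273.15 = 483.15 K.
T_C = 34 °C → 34 + 273.15 = 307.15 K.
W = η·Q_H = 0.153 × 7320 = 1120 J, so Q_C = Q_H − W = 6200 J.
Reservoir entropy changes: ΔS_H = −Q_H/T_H = −7320/483.15 = -15.15 J/K and ΔS_C = +Q_C/T_C = 6200/307.15 = 20.19 J/K.
ΔS_univ = −Q_H/T_H + Q_C/T_C = 5.035 J/K (> 0, since η = 0.153 < η_Carnot = 0.364).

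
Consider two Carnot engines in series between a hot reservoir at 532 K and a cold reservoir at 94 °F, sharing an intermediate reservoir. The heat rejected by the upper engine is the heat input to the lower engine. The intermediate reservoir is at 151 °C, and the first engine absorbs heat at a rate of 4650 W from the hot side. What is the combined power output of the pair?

Ẇ_total ≈ 1960 W

T_C = 94 °F → (94 − 32) × 5/9 = 34.44 °C = 307.59 K.
Two reversible stages in series are equivalent to a single Carnot engine between T_H and T_C, so η_total = 1 − T_C/T_H = 1 − 307.59/532.00 = 0.4218.
W_total = η_total · Q_H = 0.4218 × 4650 = 1960 W.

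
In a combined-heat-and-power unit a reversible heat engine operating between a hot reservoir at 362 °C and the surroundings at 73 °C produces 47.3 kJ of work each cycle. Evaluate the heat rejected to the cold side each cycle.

Q_C ≈ 56.7 kJ

T_H = 362 °C → 362 + 273.15 = 635.15 K.
T_C = 73 °C → 73 + 273.15 = 346.15 K.
For a reversible engine, η = 1 − T_C/T_H = 1 − 346.15/635.15 = 0.4550.
Since Q_C/Q_H = T_C/T_H and Q_H = W/η, Q_C = W·T_C/(T_H − T_C) = 47.3 × 346.15/289.00 = 56.7 kJ.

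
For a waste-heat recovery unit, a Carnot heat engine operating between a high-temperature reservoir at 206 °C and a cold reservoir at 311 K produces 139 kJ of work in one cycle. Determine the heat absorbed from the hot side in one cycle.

Q_H ≈ 396 kJ

T_H = 206 °C → 206 + 273.15 = 479.15 K.
Since the cycle is reversible, η = 1 − T_C/T_H = 1 − 311.00/479.15 = 0.3509.
Q_H = W/η = 139/0.3509 = 396 kJ.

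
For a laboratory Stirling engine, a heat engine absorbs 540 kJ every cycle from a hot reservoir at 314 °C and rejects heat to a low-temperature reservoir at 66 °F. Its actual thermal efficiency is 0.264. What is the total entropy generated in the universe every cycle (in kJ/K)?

ΔS_univ ≈ 0.441 kJ/K

T_H = 314 °C → 314 + 273.15 = 587.15 K.
T_C = 66 °F → (66 − 32) × 5/9 = 18.89 °C = 292.04 K.
W = η·Q_H = 0.264 × 540 = 142.6 kJ, so Q_C = Q_H − W = 397.4 kJ.
Reservoir entropy changes: ΔS_H = −Q_H/T_H = −540/587.15 = -0.9197 kJ/K and ΔS_C = +Q_C/T_C = 397.4/292.04 = 1.361 kJ/K.
ΔS_univ = −Q_H/T_H + Q_C/T_C = 0.441 kJ/K (> 0, since η = 0.264 < η_Carnot = 0.503).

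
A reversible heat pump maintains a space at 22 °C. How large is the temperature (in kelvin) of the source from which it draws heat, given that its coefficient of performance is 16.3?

T_H = 22 °C → 22 + 273.15 = 295.15 K.
COP_HP = T_H/(T_H − T_C) ⇒ T_C = T_H·(COP_HP − 1)/COP_HP = 295.15 × (16.3 − 1)/16.3 = 277 K.

T_C ≈ 277 K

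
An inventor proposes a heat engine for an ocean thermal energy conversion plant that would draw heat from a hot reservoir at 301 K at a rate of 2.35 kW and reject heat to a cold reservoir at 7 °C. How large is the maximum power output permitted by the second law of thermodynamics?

Ẇ_max ≈ 0.163 kW

T_C = 7 °C → 7 + 273.15 = 280.15 K.
The second-law ceiling is the Carnot efficiency, η_max = 1 − T_C/T_H = 1 − 280.15/301.00 = 0.0693.
W_max = η_max · Q_H = 0.0693 × 2.35 = 0.163 kW.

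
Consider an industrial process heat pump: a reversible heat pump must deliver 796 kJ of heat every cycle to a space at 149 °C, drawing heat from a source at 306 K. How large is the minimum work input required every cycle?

T_H = 149 °C → 149 + 273.15 = 422.15 K.
For a reversible heat pump, COP_HP = T_H/(T_H − T_C) = 422.15/116.15 = 3.6345.
W = Q_H/COP_HP = 796/3.6345 = 219 kJ.

W_in ≈ 219 kJ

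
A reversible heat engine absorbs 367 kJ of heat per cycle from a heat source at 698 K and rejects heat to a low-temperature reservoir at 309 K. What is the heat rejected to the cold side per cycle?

Carnot efficiency: η = 1 − T_C/T_H = 1 − 309.00/698.00 = 0.5573.
For a reversible cycle Q_C/Q_H = T_C/T_H, so Q_C = 367 × 309.00/698.00 = 162 kJ.

Q_C ≈ 162 kJ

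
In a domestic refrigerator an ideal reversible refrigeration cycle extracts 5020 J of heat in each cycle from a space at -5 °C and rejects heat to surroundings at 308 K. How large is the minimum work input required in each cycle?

T_C = -5 °C → -5 + 273.15 = 268.15 K.
The reversible coefficient of performance is COP_R = T_C/(T_H − T_C) = 268.15/39.85 = 6.7290.
W = Q_C/COP_R = 5020/6.7290 = 746 J.

W_in ≈ 746 J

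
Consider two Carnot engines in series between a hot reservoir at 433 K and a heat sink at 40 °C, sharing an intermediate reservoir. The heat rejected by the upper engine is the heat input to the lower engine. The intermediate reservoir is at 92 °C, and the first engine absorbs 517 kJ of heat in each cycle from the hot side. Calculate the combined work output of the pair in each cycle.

W_total ≈ 143 kJ

T_C = 40 °C → 40 + 273.15 = 313.15 K.
Two reversible stages in series are equivalent to a single Carnot engine between T_H and T_C, so η_total = 1 − T_C/T_H = 1 − 313.15/433.00 = 0.2768.
W_total = η_total · Q_H = 0.2768 × 517 = 143 kJ.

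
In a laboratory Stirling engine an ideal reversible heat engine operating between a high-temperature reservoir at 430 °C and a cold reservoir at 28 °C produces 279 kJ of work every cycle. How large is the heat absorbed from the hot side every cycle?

T_H = 430 °C → 430 + 273.15 = 703.15 K.
T_C = 28 °C → 28 + 273.15 = 301.15 K.
For a reversible engine, η = 1 − T_C/T_H = 1 − 301.15/703.15 = 0.5717.
Q_H = W/η = 279/0.5717 = 488.0 kJ.

Q_H ≈ 488.0 kJ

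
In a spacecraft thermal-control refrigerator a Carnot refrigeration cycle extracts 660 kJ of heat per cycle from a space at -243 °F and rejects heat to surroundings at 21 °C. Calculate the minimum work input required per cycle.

W_in ≈ 953 kJ

T_H = 21 °C → 21 + 273.15 = 294.15 K.
T_C = -243 °F → (-243 − 32) × 5/9 = -152.78 °C = 120.37 K.
Carnot COP: COP_R = T_C/(T_H − T_C) = 120.37/173.78 = 0.6927.
W = Q_C/COP_R = 660/0.6927 = 953 kJ.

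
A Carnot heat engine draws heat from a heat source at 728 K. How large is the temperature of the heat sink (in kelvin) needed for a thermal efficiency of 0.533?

From η = 1 − T_C/T_H, T_C = T_H·(1 − η) = 728.00 × (1 − 0.533) = 340 K.

T_C ≈ 340 K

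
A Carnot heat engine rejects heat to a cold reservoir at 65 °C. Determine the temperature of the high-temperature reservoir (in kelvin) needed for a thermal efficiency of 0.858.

T_C = 65 °C → 65 + 273.15 = 338.15 K.
From η = 1 − T_C/T_H, solving for T_H gives T_H = T_C/(1 − η) = 338.15/(1 − 0.858) = 2380 K.

T_H ≈ 2380 K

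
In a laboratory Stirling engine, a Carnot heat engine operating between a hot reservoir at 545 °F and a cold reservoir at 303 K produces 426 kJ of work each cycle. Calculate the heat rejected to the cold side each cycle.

T_H = 545 °F → (545 − 32) × 5/9 = 285.00 °C = 558.15 K.
Since the cycle is reversible, η = 1 − T_C/T_H = 1 − 303.00/558.15 = 0.4571.
Since Q_C/Q_H = T_C/T_H and Q_H = W/η, Q_C = W·T_C/(T_H − T_C) = 426 × 303.00/255.15 = 506 kJ.

Q_C ≈ 506 kJ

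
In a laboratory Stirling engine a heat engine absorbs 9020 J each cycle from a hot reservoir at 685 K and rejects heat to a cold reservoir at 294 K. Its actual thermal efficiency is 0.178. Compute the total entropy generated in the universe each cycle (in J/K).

ΔS_univ ≈ 12.1 J/K

W = η·Q_H = 0.178 × 9020 = 1606 J, so Q_C = Q_H − W = 7414 J.
The hot reservoir loses entropy Q_H/T_H = 9020/685.00 = 13.17 J/K; the cold reservoir gains Q_C/T_C = 7414/294.00 = 25.22 J/K.
ΔS_univ = −Q_H/T_H + Q_C/T_C = 12.1 J/K (> 0, since η = 0.178 < η_Carnot = 0.571).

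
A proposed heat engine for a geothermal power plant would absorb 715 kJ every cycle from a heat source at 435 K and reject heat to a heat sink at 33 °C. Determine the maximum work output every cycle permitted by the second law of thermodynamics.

W_max ≈ 212 kJ

T_C = 33 °C → 33 + 273.15 = 306.15 K.
No engine can exceed the Carnot limit: η_max = 1 − T_C/T_H = 1 − 306.15/435.00 = 0.2962.
W_max = η_max · Q_H = 0.2962 × 715 = 212 kJ.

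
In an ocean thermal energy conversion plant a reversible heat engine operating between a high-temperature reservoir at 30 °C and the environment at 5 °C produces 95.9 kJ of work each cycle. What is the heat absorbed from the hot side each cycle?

Q_H ≈ 1160 kJ

T_H = 30 °C → 30 + 273.15 = 303.15 K.
T_C = 5 °C → 5 + 273.15 = 278.15 K.
Since the cycle is reversible, η = 1 − T_C/T_H = 1 − 278.15/303.15 = 0.0825.
Q_H = W/η = 95.9/0.0825 = 1160 kJ.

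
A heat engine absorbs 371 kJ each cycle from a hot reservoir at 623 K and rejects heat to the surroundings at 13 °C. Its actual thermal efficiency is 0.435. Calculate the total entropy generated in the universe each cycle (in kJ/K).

ΔS_univ ≈ 0.137 kJ/K

T_C = 13 °C → 13 + 273.15 = 286.15 K.
W = η·Q_H = 0.435 × 371 = 161.4 kJ, so Q_C = Q_H − W = 209.6 kJ.
Reservoir entropy changes: ΔS_H = −Q_H/T_H = −371/623.00 = -0.5955 kJ/K and ΔS_C = +Q_C/T_C = 209.6/286.15 = 0.7325 kJ/K.
ΔS_univ = −Q_H/T_H + Q_C/T_C = 0.137 kJ/K (> 0, since η = 0.435 < η_Carnot = 0.541).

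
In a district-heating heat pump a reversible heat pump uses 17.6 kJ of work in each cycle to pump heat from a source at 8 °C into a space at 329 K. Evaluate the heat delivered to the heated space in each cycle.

T_C = 8 °C → 8 + 273.15 = 281.15 K.
COP_HP = T_H/(T_H − T_C) = 329.00/47.85 = 6.8757.
Q_H = COP_HP · W = 6.8757 × 17.6 = 121 kJ.

Q_H ≈ 121 kJ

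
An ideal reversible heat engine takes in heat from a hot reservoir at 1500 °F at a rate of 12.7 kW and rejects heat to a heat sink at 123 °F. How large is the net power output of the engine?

T_H = 1500 °F → (1500 − 32) × 5/9 = 815.56 °C = 1088.71 K.
T_C = 123 °F → (123 − 32) × 5/9 = 50.56 °C = 323.71 K.
η_rev = 1 − T_C/T_H = 1 − 323.71/1088.71 = 0.7027.
W = η·Q_H = 0.7027 × 12.7 = 8.924 kW.

Ẇ ≈ 8.924 kW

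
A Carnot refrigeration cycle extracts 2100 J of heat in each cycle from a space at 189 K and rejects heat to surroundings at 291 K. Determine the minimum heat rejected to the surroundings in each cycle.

For a reversible cycle Q_H/Q_C = T_H/T_C, so Q_H = Q_C·T_H/T_C = 2100 × 291.00/189.00 = 3230 J.

Q_H ≈ 3230 J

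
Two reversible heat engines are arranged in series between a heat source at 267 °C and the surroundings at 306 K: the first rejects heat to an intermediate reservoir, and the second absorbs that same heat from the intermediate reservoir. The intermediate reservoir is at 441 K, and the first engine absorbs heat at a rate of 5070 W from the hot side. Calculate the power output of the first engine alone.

Ẇ₁ ≈ 931 W

T_H = 267 °C → 267 + 273.15 = 540.15 K.
First-stage efficiency η₁ = 1 − T_m/T_H = 1 − 441.00/540.15 = 0.1836.
W₁ = η₁·Q_H = 0.1836 × 5070 = 931 W.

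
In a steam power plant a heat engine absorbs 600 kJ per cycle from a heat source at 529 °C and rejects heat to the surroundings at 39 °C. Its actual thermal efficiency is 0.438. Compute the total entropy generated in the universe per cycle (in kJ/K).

ΔS_univ ≈ 0.332 kJ/K

T_H = 529 °C → 529 + 273.15 = 802.15 K.
T_C = 39 °C → 39 + 273.15 = 312.15 K.
W = η·Q_H = 0.438 × 600 = 262.8 kJ, so Q_C = Q_H − W = 337.2 kJ.
Reservoir entropy changes: ΔS_H = −Q_H/T_H = −600/802.15 = -0.7480 kJ/K and ΔS_C = +Q_C/T_C = 337.2/312.15 = 1.080 kJ/K.
ΔS_univ = −Q_H/T_H + Q_C/T_C = 0.332 kJ/K (> 0, since η = 0.438 < η_Carnot = 0.611).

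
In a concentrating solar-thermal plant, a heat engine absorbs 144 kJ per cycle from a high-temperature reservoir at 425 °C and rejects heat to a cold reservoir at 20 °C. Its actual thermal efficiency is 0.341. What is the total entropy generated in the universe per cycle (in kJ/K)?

T_H = 425 °C → 425 + 273.15 = 698.15 K.
T_C = 20 °C → 20 + 273.15 = 293.15 K.
W = η·Q_H = 0.341 × 144 = 49.10 kJ, so Q_C = Q_H − W = 94.90 kJ.
Entropy balance on the reservoirs: −Q_H/T_H = -0.2063 kJ/K, +Q_C/T_C = 0.3237 kJ/K.
ΔS_univ = −Q_H/T_H + Q_C/T_C = 0.1175 kJ/K (> 0, since η = 0.341 < η_Carnot = 0.580).

ΔS_univ ≈ 0.1175 kJ/K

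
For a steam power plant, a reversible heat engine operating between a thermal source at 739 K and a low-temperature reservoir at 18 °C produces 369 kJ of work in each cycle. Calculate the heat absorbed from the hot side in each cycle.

T_C = 18 °C → 18 + 273.15 = 291.15 K.
η_rev = 1 − T_C/T_H = 1 − 291.15/739.00 = 0.6060.
Q_H = W/η = 369/0.6060 = 609 kJ.

Q_H ≈ 609 kJ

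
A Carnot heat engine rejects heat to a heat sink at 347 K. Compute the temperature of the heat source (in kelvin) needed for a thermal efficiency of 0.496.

T_H ≈ 688 K

From η = 1 − T_C/T_H, solving for T_H gives T_H = T_C/(1 − η) = 347.00/(1 − 0.496) = 688 K.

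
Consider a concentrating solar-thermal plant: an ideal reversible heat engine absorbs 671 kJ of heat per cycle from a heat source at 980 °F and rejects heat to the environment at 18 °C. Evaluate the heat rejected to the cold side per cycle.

Q_C ≈ 244 kJ

T_H = 980 °F → (980 − 32) × 5/9 = 526.67 °C = 799.82 K.
T_C = 18 °C → 18 + 273.15 = 291.15 K.
Since the cycle is reversible, η = 1 − T_C/T_H = 1 − 291.15/799.82 = 0.6360.
For a reversible cycle Q_C/Q_H = T_C/T_H, so Q_C = 671 × 291.15/799.82 = 244 kJ.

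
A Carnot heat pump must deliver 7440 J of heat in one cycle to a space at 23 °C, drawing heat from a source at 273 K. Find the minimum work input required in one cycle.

W_in ≈ 581.6 J

T_H = 23 °C → 23 + 273.15 = 296.15 K.
The Carnot heat-pump COP is COP_HP = T_H/(T_H − T_C) = 296.15/23.15 = 12.7927.
W = Q_H/COP_HP = 7440/12.7927 = 581.6 J.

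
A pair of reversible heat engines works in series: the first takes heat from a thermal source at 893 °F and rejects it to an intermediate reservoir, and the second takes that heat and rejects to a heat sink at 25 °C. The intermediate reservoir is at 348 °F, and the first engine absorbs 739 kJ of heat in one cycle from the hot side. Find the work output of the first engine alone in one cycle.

W₁ ≈ 297.7 kJ

T_H = 893 °F → (893 − 32) × 5/9 = 478.33 °C = 751.48 K.
T_C = 25 °C → 25 + 273.15 = 298.15 K.
T_m = 348 °F → (348 − 32) × 5/9 = 175.56 °C = 448.71 K.
First-stage efficiency η₁ = 1 − T_m/T_H = 1 − 448.71/751.48 = 0.4029.
W₁ = η₁·Q_H = 0.4029 × 739 = 297.7 kJ.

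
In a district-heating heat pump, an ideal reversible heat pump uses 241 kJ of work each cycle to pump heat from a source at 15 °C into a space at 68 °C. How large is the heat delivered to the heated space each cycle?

Q_H ≈ 1550 kJ

T_H = 68 °C → 68 + 273.15 = 341.15 K.
T_C = 15 °C → 15 + 273.15 = 288.15 K.
COP_HP = T_H/(T_H − T_C) = 341.15/53.00 = 6.4368.
Q_H = COP_HP · W = 6.4368 × 241 = 1550 kJ.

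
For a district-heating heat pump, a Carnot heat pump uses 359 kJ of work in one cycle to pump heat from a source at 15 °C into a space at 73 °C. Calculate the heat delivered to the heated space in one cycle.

Q_H ≈ 2140 kJ

T_H = 73 °C → 73 + 273.15 = 346.15 K.
T_C = 15 °C → 15 + 273.15 = 288.15 K.
The Carnot heat-pump COP is COP_HP = T_H/(T_H − T_C) = 346.15/58.00 = 5.9681.
Q_H = COP_HP · W = 5.9681 × 359 = 2140 kJ.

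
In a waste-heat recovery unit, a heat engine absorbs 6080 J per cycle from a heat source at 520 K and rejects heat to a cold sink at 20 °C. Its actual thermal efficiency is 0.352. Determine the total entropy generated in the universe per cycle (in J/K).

T_C = 20 °C → 20 + 273.15 = 293.15 K.
W = η·Q_H = 0.352 × 6080 = 2140 J, so Q_C = Q_H − W = 3940 J.
Reservoir entropy changes: ΔS_H = −Q_H/T_H = −6080/520.00 = -11.69 J/K and ΔS_C = +Q_C/T_C = 3940/293.15 = 13.44 J/K.
ΔS_univ = −Q_H/T_H + Q_C/T_C = 1.75 J/K (> 0, since η = 0.352 < η_Carnot = 0.436).

ΔS_univ ≈ 1.75 J/K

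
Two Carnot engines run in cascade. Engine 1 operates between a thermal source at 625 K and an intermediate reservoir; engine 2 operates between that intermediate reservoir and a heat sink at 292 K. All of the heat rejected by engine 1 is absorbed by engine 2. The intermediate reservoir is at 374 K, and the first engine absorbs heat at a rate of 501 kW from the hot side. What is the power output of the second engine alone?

Ẇ₂ ≈ 65.73 kW

Heat entering the second stage: Q_m = Q_H·(T_m/T_H) = 501 × 374.00/625.00 = 299.8 kW.
Second-stage efficiency η₂ = 1 − T_C/T_m = 1 − 292.00/374.00 = 0.2193, so W₂ = η₂·Q_m = 65.73 kW.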